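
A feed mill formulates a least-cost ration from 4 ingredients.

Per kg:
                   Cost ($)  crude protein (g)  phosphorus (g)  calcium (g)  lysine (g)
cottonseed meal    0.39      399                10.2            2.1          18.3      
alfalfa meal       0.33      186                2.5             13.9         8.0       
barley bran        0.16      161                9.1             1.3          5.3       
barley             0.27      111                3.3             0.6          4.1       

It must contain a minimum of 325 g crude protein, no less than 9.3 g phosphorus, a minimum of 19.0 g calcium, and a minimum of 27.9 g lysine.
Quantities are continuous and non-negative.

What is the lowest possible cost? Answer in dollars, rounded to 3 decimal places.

Treat it as an LP. Let x1 = kg of cottonseed meal, x2 = kg of alfalfa meal, x3 = kg of barley bran, x4 = kg of barley.
min 0.39x1 + 0.33x2 + 0.16x3 + 0.27x4 s.t.:
  399x1 + 186x2 + 161x3 + 111x4 ≥ 325   (crude protein)
  10.2x1 + 2.5x2 + 9.1x3 + 3.3x4 ≥ 9.3   (phosphorus)
  2.1x1 + 13.9x2 + 1.3x3 + 0.6x4 ≥ 19   (calcium)
  18.3x1 + 8x2 + 5.3x3 + 4.1x4 ≥ 27.9   (lysine)
  x1, x2, x3, x4 ≥ 0.
The minimum-cost mix takes nothing from barley bran, barley — only cottonseed meal, alfalfa meal. Binding constraints: calcium and lysine.
Solving gives x1 = 0.9926, x2 = 1.217.
Cost = 0.39·0.9926 + 0.33·1.217 = 0.78872.

$0.789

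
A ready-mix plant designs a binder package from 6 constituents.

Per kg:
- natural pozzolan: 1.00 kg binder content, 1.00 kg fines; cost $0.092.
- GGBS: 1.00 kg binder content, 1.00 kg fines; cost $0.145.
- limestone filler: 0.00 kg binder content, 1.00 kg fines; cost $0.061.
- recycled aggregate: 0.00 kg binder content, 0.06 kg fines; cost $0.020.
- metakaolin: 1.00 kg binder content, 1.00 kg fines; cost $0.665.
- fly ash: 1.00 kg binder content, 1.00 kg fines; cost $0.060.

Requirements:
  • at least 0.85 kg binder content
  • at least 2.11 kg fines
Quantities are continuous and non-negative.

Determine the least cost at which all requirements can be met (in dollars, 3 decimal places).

Treat it as an LP. Let x1 = kg of natural pozzolan, x2 = kg of GGBS, x3 = kg of limestone filler, x4 = kg of recycled aggregate, x5 = kg of metakaolin, x6 = kg of fly ash.
min 0.092x1 + 0.145x2 + 0.061x3 + 0.02x4 + 0.665x5 + 0.06x6 with:
  1x1 + 1x2 + 1x5 + 1x6 ≥ 0.85   (binder content)
  1x1 + 1x2 + 1x3 + 0.06x4 + 1x5 + 1x6 ≥ 2.11   (fines)
  x1, x2, x3, x4, x5, x6 ≥ 0.
At the optimum only fly ash is positive (natural pozzolan, GGBS, limestone filler, recycled aggregate, metakaolin = 0). The fines requirement is met with equality.
Solving gives x6 = 2.11.
Cost = 0.06·2.11 = 0.12660.

$0.127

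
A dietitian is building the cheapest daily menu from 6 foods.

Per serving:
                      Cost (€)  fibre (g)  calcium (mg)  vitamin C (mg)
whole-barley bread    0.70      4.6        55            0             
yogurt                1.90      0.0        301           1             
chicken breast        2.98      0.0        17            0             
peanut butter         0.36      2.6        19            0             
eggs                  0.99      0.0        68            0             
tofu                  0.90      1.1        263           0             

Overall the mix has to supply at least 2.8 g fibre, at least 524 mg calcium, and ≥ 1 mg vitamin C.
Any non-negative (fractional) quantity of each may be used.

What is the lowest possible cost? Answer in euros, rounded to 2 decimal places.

€2.88

Let x1 = servings of whole-barley bread, x2 = servings of yogurt, x3 = servings of chicken breast, x4 = servings of peanut butter, x5 = servings of eggs, x6 = servings of tofu.
Minimize 0.7x1 + 1.9x2 + 2.98x3 + 0.36x4 + 0.99x5 + 0.9x6 with:
  4.6x1 + 2.6x4 + 1.1x6 ≥ 2.8   (fibre)
  55x1 + 301x2 + 17x3 + 19x4 + 68x5 + 263x6 ≥ 524   (calcium)
  1x2 ≥ 1   (vitamin C)
  x1, x2, x3, x4, x5, x6 ≥ 0.
At the optimum only yogurt, peanut butter, tofu are positive (whole-barley bread, chicken breast, eggs = 0). Binding constraints: fibre, calcium, vitamin C.
Solving gives x2 = 1, x4 = 0.7408, x6 = 0.7944.
Objective = 1.9·1 + 0.36·0.7408 + 0.9·0.7944 = 2.8816.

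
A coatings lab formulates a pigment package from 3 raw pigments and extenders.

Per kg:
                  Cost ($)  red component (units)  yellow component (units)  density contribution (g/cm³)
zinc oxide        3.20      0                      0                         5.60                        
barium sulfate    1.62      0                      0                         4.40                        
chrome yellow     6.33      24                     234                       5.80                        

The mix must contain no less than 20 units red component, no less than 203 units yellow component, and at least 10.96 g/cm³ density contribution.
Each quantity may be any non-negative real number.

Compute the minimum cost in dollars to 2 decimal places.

Set it up as a linear program. Let x1 = kg of zinc oxide, x2 = kg of barium sulfate, x3 = kg of chrome yellow.
Minimize 3.2x1 + 1.62x2 + 6.33x3 with:
  24x3 ≥ 20   (red component)
  234x3 ≥ 203   (yellow component)
  5.6x1 + 4.4x2 + 5.8x3 ≥ 10.96   (density contribution)
  x1, x2, x3 ≥ 0.
The cheapest feasible vertex uses only barium sulfate, chrome yellow; zinc oxide is not used. There the yellow component and density contribution constraints are tight.
Optimal quantities: barium sulfate = 1.347 kg, chrome yellow = 0.8675 kg.
Objective = 1.62·1.347 + 6.33·0.8675 = 7.6734.

$7.67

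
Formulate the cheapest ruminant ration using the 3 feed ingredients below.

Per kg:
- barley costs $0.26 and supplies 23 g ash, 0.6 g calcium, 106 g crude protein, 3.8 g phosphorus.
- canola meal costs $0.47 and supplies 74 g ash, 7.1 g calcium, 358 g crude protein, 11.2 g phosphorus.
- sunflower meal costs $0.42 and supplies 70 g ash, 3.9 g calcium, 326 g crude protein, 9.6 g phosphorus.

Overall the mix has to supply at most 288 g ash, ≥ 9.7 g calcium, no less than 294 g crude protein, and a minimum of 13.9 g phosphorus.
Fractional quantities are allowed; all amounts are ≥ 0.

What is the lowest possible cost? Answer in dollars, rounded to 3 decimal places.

Let x1 = kg of barley, x2 = kg of canola meal, x3 = kg of sunflower meal.
Minimise 0.26x1 + 0.47x2 + 0.42x3 s.t.:
  23x1 + 74x2 + 70x3 ≤ 288   (ash)
  0.6x1 + 7.1x2 + 3.9x3 ≥ 9.7   (calcium)
  106x1 + 358x2 + 326x3 ≥ 294   (crude protein)
  3.8x1 + 11.2x2 + 9.6x3 ≥ 13.9   (phosphorus)
  x1, x2, x3 ≥ 0.
The minimum-cost mix takes nothing from barley, sunflower meal — only canola meal. The calcium requirement is met with equality.
Solving gives x2 = 1.366.
Hence cost = 0.47·1.366 = $0.64202.

$0.642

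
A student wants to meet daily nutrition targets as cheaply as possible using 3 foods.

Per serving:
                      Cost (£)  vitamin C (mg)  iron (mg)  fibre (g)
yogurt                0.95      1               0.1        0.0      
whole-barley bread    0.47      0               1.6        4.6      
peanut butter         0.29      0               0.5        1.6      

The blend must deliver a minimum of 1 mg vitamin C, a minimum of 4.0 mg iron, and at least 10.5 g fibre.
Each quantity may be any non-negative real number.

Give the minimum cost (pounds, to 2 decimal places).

£2.10

Let x1 = servings of yogurt, x2 = servings of whole-barley bread, x3 = servings of peanut butter.
Minimise 0.95x1 + 0.47x2 + 0.29x3 with:
  1x1 ≥ 1   (vitamin C)
  0.1x1 + 1.6x2 + 0.5x3 ≥ 4   (iron)
  4.6x2 + 1.6x3 ≥ 10.5   (fibre)
  x1, x2, x3 ≥ 0.
The minimum-cost mix takes nothing from peanut butter — only yogurt, whole-barley bread. There the vitamin C and iron constraints are tight.
Solving gives x1 = 1, x2 = 2.438.
Objective = 0.95·1 + 0.47·2.438 = 2.0959.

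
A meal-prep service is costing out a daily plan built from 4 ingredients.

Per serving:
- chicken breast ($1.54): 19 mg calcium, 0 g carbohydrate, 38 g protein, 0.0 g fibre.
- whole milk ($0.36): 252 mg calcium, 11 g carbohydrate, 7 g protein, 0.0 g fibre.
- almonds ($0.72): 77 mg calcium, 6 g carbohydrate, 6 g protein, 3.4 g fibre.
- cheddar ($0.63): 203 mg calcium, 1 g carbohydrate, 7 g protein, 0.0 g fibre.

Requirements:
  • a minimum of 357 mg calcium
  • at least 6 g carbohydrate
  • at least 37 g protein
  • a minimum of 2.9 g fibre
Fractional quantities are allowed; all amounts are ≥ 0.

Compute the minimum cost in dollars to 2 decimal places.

$1.99

Let x1 = servings of chicken breast, x2 = servings of whole milk, x3 = servings of almonds, x4 = servings of cheddar.
Minimize 1.54x1 + 0.36x2 + 0.72x3 + 0.63x4 with:
  19x1 + 252x2 + 77x3 + 203x4 ≥ 357   (calcium)
  11x2 + 6x3 + 1x4 ≥ 6   (carbohydrate)
  38x1 + 7x2 + 6x3 + 7x4 ≥ 37   (protein)
  3.4x3 ≥ 2.9   (fibre)
  x1, x2, x3, x4 ≥ 0.
The optimal basis is {chicken breast, whole milk, almonds}; cheddar drops out. The calcium, protein, fibre requirements are met with equality.
Optimal quantities: chicken breast = 0.6349 servings, whole milk = 1.108 servings, almonds = 0.8529 servings.
Objective = 1.54·0.6349 + 0.36·1.108 + 0.72·0.8529 = 1.9907.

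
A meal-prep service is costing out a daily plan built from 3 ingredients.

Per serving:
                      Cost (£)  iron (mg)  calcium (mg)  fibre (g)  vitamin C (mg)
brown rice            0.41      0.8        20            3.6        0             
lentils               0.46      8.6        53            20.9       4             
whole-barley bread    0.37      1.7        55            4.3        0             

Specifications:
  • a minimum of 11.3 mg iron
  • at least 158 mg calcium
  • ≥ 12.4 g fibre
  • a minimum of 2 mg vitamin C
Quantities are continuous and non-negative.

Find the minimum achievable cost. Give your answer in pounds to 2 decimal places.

Set it up as a linear program. Let x1 = servings of brown rice, x2 = servings of lentils, x3 = servings of whole-barley bread.
Minimize 0.41x1 + 0.46x2 + 0.37x3 with:
  0.8x1 + 8.6x2 + 1.7x3 ≥ 11.3   (iron)
  20x1 + 53x2 + 55x3 ≥ 158   (calcium)
  3.6x1 + 20.9x2 + 4.3x3 ≥ 12.4   (fibre)
  4x2 ≥ 2   (vitamin C)
  x1, x2, x3 ≥ 0.
The cheapest feasible vertex uses only lentils, whole-barley bread; brown rice is not used. There the iron and calcium constraints are tight.
So lentils = 0.9217 servings, whole-barley bread = 1.985 servings.
Total cost: 0.46·0.9217 + 0.37·1.985 = 1.1584.

£1.16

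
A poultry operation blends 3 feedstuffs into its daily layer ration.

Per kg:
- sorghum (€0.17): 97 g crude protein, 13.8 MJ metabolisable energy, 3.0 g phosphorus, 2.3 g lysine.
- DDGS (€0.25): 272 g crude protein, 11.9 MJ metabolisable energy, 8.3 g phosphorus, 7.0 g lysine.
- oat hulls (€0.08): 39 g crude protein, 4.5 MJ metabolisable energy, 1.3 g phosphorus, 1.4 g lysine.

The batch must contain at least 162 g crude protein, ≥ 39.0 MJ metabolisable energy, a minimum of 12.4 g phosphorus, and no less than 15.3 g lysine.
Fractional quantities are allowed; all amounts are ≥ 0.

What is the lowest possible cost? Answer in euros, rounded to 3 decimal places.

€0.662

This is a linear program. Let x1 = kg of sorghum, x2 = kg of DDGS, x3 = kg of oat hulls.
min 0.17x1 + 0.25x2 + 0.08x3 s.t.:
  97x1 + 272x2 + 39x3 ≥ 162   (crude protein)
  13.8x1 + 11.9x2 + 4.5x3 ≥ 39   (metabolisable energy)
  3x1 + 8.3x2 + 1.3x3 ≥ 12.4   (phosphorus)
  2.3x1 + 7x2 + 1.4x3 ≥ 15.3   (lysine)
  x1, x2, x3 ≥ 0.
The cheapest feasible vertex uses only sorghum, DDGS; oat hulls is not used. There the metabolisable energy and lysine constraints are tight.
Solving gives x1 = 1.313, x2 = 1.754.
Cost = 0.17·1.313 + 0.25·1.754 = 0.66171.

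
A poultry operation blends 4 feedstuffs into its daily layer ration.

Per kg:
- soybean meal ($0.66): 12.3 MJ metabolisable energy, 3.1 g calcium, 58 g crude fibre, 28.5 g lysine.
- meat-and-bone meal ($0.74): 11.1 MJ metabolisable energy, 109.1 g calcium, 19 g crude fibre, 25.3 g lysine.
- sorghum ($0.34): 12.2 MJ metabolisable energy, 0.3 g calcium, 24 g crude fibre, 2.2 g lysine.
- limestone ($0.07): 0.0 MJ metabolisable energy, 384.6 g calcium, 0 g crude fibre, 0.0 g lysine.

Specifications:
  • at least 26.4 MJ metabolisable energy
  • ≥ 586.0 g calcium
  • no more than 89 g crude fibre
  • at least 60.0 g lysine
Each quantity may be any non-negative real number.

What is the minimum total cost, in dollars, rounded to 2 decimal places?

$1.64

Let x1 = kg of soybean meal, x2 = kg of meat-and-bone meal, x3 = kg of sorghum, x4 = kg of limestone.
Minimise 0.66x1 + 0.74x2 + 0.34x3 + 0.07x4 s.t.:
  12.3x1 + 11.1x2 + 12.2x3 ≥ 26.4   (metabolisable energy)
  3.1x1 + 109.1x2 + 0.3x3 + 384.6x4 ≥ 586   (calcium)
  58x1 + 19x2 + 24x3 ≤ 89   (crude fibre)
  28.5x1 + 25.3x2 + 2.2x3 ≥ 60   (lysine)
  x1, x2, x3, x4 ≥ 0.
All 4 inputs are positive at the optimum. There the metabolisable energy, calcium, crude fibre, lysine constraints are tight.
Optimal quantities: soybean meal = 1.183 kg, meat-and-bone meal = 1.036 kg, sorghum = 0.02824 kg, limestone = 1.22 kg.
Objective = 0.66·1.183 + 0.74·1.036 + 0.34·0.02824 + 0.07·1.22 = 1.6424.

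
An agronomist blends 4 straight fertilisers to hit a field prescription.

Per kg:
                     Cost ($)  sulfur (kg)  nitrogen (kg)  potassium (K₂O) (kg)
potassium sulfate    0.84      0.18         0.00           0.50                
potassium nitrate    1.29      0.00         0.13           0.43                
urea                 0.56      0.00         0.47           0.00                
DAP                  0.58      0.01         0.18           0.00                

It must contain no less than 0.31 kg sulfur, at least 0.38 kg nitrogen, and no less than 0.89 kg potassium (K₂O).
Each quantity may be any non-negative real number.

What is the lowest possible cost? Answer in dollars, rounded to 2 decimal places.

$1.95

Set it up as a linear program. Let x1 = kg of potassium sulfate, x2 = kg of potassium nitrate, x3 = kg of urea, x4 = kg of DAP.
Minimise 0.84x1 + 1.29x2 + 0.56x3 + 0.58x4 with:
  0.18x1 + 0.01x4 ≥ 0.31   (sulfur)
  0.13x2 + 0.47x3 + 0.18x4 ≥ 0.38   (nitrogen)
  0.5x1 + 0.43x2 ≥ 0.89   (potassium (K₂O))
  x1, x2, x3, x4 ≥ 0.
The cheapest feasible vertex uses only potassium sulfate, urea; potassium nitrate, DAP are not used. There the nitrogen and potassium (K₂O) constraints are tight.
Solving gives x1 = 1.78, x3 = 0.8085.
Cost = 0.84·1.78 + 0.56·0.8085 = 1.9480.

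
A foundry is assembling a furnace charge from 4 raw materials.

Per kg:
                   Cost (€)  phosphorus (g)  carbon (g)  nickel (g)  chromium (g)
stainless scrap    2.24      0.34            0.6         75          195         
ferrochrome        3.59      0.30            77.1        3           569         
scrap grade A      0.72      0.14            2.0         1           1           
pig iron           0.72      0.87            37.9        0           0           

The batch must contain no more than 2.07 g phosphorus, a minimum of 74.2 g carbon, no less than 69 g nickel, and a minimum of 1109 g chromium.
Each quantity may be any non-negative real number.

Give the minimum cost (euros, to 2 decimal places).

This is a linear program. Let x1 = kg of stainless scrap, x2 = kg of ferrochrome, x3 = kg of scrap grade A, x4 = kg of pig iron.
Minimize 2.24x1 + 3.59x2 + 0.72x3 + 0.72x4 subject to:
  0.34x1 + 0.3x2 + 0.14x3 + 0.87x4 ≤ 2.07   (phosphorus)
  0.6x1 + 77.1x2 + 2x3 + 37.9x4 ≥ 74.2   (carbon)
  75x1 + 3x2 + 1x3 ≥ 69   (nickel)
  195x1 + 569x2 + 1x3 ≥ 1109   (chromium)
  x1, x2, x3, x4 ≥ 0.
The minimum-cost mix takes nothing from scrap grade A, pig iron — only stainless scrap, ferrochrome. There the nickel and chromium constraints are tight.
That vertex is x1 = 0.8537, x2 = 1.656.
Total cost: 2.24·0.8537 + 3.59·1.656 = 7.8573.

€7.86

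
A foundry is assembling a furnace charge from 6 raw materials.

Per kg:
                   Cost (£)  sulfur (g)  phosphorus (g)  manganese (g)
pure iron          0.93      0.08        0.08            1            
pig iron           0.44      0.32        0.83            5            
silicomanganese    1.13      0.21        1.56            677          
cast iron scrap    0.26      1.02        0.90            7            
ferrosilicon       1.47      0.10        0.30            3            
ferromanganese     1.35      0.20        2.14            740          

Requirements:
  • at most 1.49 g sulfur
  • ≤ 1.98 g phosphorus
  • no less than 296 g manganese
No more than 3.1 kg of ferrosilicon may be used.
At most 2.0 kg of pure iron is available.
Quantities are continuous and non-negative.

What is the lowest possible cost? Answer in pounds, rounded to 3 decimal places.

£0.494

Let x1 = kg of pure iron, x2 = kg of pig iron, x3 = kg of silicomanganese, x4 = kg of cast iron scrap, x5 = kg of ferrosilicon, x6 = kg of ferromanganese.
Minimise 0.93x1 + 0.44x2 + 1.13x3 + 0.26x4 + 1.47x5 + 1.35x6 subject to:
  0.08x1 + 0.32x2 + 0.21x3 + 1.02x4 + 0.1x5 + 0.2x6 ≤ 1.49   (sulfur)
  0.08x1 + 0.83x2 + 1.56x3 + 0.9x4 + 0.3x5 + 2.14x6 ≤ 1.98   (phosphorus)
  1x1 + 5x2 + 677x3 + 7x4 + 3x5 + 740x6 ≥ 296   (manganese)
  x5 ≤ 3.1
  x1 ≤ 2
  x1, x2, x3, x4, x5, x6 ≥ 0.
The cheapest feasible vertex uses only silicomanganese; pure iron, pig iron, cast iron scrap, ferrosilicon, ferromanganese are not used. The manganese requirement is met with equality.
That vertex is x3 = 0.4372.
Cost = 1.13·0.4372 = 0.49404.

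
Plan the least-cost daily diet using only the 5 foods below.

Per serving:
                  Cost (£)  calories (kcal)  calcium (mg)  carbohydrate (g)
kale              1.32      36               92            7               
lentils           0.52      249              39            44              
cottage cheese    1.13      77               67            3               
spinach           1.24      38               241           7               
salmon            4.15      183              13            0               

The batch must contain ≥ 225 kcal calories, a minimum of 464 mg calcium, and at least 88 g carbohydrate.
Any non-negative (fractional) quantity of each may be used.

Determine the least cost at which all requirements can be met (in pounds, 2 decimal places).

£2.94

Treat it as an LP. Let x1 = servings of kale, x2 = servings of lentils, x3 = servings of cottage cheese, x4 = servings of spinach, x5 = servings of salmon.
min 1.32x1 + 0.52x2 + 1.13x3 + 1.24x4 + 4.15x5 subject to:
  36x1 + 249x2 + 77x3 + 38x4 + 183x5 ≥ 225   (calories)
  92x1 + 39x2 + 67x3 + 241x4 + 13x5 ≥ 464   (calcium)
  7x1 + 44x2 + 3x3 + 7x4 ≥ 88   (carbohydrate)
  x1, x2, x3, x4, x5 ≥ 0.
The minimum-cost mix takes nothing from kale, cottage cheese, salmon — only lentils, spinach. The calcium and carbohydrate requirements are met with equality.
Solving gives x2 = 1.738, x4 = 1.644.
Objective = 0.52·1.738 + 1.24·1.644 = 2.9423.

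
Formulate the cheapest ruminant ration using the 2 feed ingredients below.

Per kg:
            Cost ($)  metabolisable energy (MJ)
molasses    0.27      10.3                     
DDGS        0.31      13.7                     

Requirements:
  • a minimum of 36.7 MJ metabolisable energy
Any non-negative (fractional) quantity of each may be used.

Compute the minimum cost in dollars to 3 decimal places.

Let x1 = kg of molasses, x2 = kg of DDGS.
Minimise 0.27x1 + 0.31x2 subject to:
  10.3x1 + 13.7x2 ≥ 36.7   (metabolisable energy)
  x1, x2 ≥ 0.
The minimum-cost mix takes nothing from molasses — only DDGS. Binding constraint: metabolisable energy.
So DDGS = 2.679 kg.
Total cost: 0.31·2.679 = 0.83049.

$0.830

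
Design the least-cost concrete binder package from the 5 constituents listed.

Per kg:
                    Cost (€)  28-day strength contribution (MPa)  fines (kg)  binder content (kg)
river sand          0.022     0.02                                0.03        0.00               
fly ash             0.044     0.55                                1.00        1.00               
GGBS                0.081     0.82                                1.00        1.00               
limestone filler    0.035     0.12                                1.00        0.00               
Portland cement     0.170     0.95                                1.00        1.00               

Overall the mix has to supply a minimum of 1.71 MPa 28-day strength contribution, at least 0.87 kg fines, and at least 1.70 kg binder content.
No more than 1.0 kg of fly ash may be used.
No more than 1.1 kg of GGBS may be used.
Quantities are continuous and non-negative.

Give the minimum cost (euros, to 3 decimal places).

€0.179

Let x1 = kg of river sand, x2 = kg of fly ash, x3 = kg of GGBS, x4 = kg of limestone filler, x5 = kg of Portland cement.
min 0.022x1 + 0.044x2 + 0.081x3 + 0.035x4 + 0.17x5 with:
  0.02x1 + 0.55x2 + 0.82x3 + 0.12x4 + 0.95x5 ≥ 1.71   (28-day strength contribution)
  0.03x1 + 1x2 + 1x3 + 1x4 + 1x5 ≥ 0.87   (fines)
  1x2 + 1x3 + 1x5 ≥ 1.7   (binder content)
  x2 ≤ 1
  x3 ≤ 1.1
  x1, x2, x3, x4, x5 ≥ 0.
The optimal basis is {fly ash, GGBS, Portland cement}; river sand, limestone filler drop out. Binding constraints: 28-day strength contribution, the fly ash cap, the GGBS cap.
Optimal quantities: fly ash = 1 kg, GGBS = 1.1 kg, Portland cement = 0.2716 kg.
Cost = 0.044·1 + 0.081·1.1 + 0.17·0.2716 = 0.17927.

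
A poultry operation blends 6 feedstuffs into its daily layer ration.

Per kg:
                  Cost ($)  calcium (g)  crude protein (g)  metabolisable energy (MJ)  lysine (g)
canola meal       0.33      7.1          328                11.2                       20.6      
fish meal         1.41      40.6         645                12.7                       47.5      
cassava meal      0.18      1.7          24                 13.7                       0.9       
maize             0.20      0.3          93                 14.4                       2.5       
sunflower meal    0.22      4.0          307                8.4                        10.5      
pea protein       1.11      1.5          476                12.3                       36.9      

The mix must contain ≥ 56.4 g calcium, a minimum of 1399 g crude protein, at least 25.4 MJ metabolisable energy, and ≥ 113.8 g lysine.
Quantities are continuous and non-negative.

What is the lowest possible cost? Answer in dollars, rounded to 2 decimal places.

$2.28

Let x1 = kg of canola meal, x2 = kg of fish meal, x3 = kg of cassava meal, x4 = kg of maize, x5 = kg of sunflower meal, x6 = kg of pea protein.
min 0.33x1 + 1.41x2 + 0.18x3 + 0.2x4 + 0.22x5 + 1.11x6 subject to:
  7.1x1 + 40.6x2 + 1.7x3 + 0.3x4 + 4x5 + 1.5x6 ≥ 56.4   (calcium)
  328x1 + 645x2 + 24x3 + 93x4 + 307x5 + 476x6 ≥ 1399   (crude protein)
  11.2x1 + 12.7x2 + 13.7x3 + 14.4x4 + 8.4x5 + 12.3x6 ≥ 25.4   (metabolisable energy)
  20.6x1 + 47.5x2 + 0.9x3 + 2.5x4 + 10.5x5 + 36.9x6 ≥ 113.8   (lysine)
  x1, x2, x3, x4, x5, x6 ≥ 0.
The cheapest feasible vertex uses only canola meal, fish meal; cassava meal, maize, sunflower meal, pea protein are not used. The calcium and lysine requirements are met with equality.
That vertex is x1 = 3.889, x2 = 0.709.
Cost = 0.33·3.889 + 1.41·0.709 = 2.2831.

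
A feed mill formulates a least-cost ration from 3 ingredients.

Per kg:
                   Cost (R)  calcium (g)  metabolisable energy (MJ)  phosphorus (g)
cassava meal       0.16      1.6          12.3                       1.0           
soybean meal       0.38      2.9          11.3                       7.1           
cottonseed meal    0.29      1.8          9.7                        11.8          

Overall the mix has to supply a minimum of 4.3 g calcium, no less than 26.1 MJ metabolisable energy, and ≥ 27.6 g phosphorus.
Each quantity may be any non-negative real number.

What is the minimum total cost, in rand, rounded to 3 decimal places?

Let x1 = kg of cassava meal, x2 = kg of soybean meal, x3 = kg of cottonseed meal.
Minimize 0.16x1 + 0.38x2 + 0.29x3 subject to:
  1.6x1 + 2.9x2 + 1.8x3 ≥ 4.3   (calcium)
  12.3x1 + 11.3x2 + 9.7x3 ≥ 26.1   (metabolisable energy)
  1x1 + 7.1x2 + 11.8x3 ≥ 27.6   (phosphorus)
  x1, x2, x3 ≥ 0.
The optimal basis is {cassava meal, cottonseed meal}; soybean meal drops out. The metabolisable energy and phosphorus requirements are met with equality.
Optimal quantities: cassava meal = 0.2973 kg, cottonseed meal = 2.314 kg.
Cost = 0.16·0.2973 + 0.29·2.314 = 0.71863.

R0.719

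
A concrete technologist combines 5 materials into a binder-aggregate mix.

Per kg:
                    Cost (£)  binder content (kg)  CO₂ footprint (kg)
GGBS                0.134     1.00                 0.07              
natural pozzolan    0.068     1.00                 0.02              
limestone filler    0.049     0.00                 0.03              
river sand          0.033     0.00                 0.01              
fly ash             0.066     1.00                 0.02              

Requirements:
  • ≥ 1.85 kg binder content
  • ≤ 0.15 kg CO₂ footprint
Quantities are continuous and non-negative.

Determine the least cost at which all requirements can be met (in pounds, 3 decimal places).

£0.122

This is a linear program. Let x1 = kg of GGBS, x2 = kg of natural pozzolan, x3 = kg of limestone filler, x4 = kg of river sand, x5 = kg of fly ash.
min 0.134x1 + 0.068x2 + 0.049x3 + 0.033x4 + 0.066x5 s.t.:
  1x1 + 1x2 + 1x5 ≥ 1.85   (binder content)
  0.07x1 + 0.02x2 + 0.03x3 + 0.01x4 + 0.02x5 ≤ 0.15   (CO₂ footprint)
  x1, x2, x3, x4, x5 ≥ 0.
The cheapest feasible vertex uses only fly ash; GGBS, natural pozzolan, limestone filler, river sand are not used. The binder content requirement is met with equality.
Optimal quantities: fly ash = 1.85 kg.
Objective = 0.066·1.85 = 0.12210.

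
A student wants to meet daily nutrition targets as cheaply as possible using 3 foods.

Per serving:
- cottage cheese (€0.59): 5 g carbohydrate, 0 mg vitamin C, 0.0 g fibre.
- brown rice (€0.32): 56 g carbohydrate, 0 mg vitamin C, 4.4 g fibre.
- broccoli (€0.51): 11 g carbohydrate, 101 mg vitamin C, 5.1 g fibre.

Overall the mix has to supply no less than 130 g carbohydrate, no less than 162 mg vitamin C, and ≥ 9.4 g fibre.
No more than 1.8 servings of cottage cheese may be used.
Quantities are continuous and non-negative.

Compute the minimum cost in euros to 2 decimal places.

€1.46

This is a linear program. Let x1 = servings of cottage cheese, x2 = servings of brown rice, x3 = servings of broccoli.
Minimise 0.59x1 + 0.32x2 + 0.51x3 with:
  5x1 + 56x2 + 11x3 ≥ 130   (carbohydrate)
  101x3 ≥ 162   (vitamin C)
  4.4x2 + 5.1x3 ≥ 9.4   (fibre)
  x1 ≤ 1.8
  x1, x2, x3 ≥ 0.
The minimum-cost mix takes nothing from cottage cheese — only brown rice, broccoli. The carbohydrate and vitamin C requirements are met with equality.
Solving gives x2 = 2.006, x3 = 1.604.
Cost = 0.32·2.006 + 0.51·1.604 = 1.4600.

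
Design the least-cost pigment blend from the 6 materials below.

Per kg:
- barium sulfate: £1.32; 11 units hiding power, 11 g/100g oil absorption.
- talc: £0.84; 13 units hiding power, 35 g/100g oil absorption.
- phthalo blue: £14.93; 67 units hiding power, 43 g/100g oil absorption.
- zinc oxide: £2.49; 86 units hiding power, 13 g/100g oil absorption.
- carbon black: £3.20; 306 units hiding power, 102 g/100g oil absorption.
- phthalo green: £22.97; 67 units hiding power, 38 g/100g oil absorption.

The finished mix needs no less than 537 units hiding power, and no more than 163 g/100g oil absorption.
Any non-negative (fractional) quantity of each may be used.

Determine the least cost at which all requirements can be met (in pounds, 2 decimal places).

£7.24

Treat it as an LP. Let x1 = kg of barium sulfate, x2 = kg of talc, x3 = kg of phthalo blue, x4 = kg of zinc oxide, x5 = kg of carbon black, x6 = kg of phthalo green.
min 1.32x1 + 0.84x2 + 14.93x3 + 2.49x4 + 3.2x5 + 22.97x6 subject to:
  11x1 + 13x2 + 67x3 + 86x4 + 306x5 + 67x6 ≥ 537   (hiding power)
  11x1 + 35x2 + 43x3 + 13x4 + 102x5 + 38x6 ≤ 163   (oil absorption)
  x1, x2, x3, x4, x5, x6 ≥ 0.
At the optimum only zinc oxide, carbon black are positive (barium sulfate, talc, phthalo blue, phthalo green = 0). There the hiding power and oil absorption constraints are tight.
That vertex is x4 = 1.021, x5 = 1.468.
Total cost: 2.49·1.021 + 3.2·1.468 = 7.2399.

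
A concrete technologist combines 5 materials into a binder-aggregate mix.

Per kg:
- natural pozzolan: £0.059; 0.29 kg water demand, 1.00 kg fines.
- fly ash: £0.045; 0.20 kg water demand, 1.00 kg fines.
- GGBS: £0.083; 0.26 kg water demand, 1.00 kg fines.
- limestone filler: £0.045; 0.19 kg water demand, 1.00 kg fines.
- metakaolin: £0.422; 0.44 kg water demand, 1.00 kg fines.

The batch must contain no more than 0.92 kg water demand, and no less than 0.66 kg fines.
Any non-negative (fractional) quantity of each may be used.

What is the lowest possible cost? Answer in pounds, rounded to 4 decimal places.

£0.0297

This is a linear program. Let x1 = kg of natural pozzolan, x2 = kg of fly ash, x3 = kg of GGBS, x4 = kg of limestone filler, x5 = kg of metakaolin.
Minimise 0.059x1 + 0.045x2 + 0.083x3 + 0.045x4 + 0.422x5 s.t.:
  0.29x1 + 0.2x2 + 0.26x3 + 0.19x4 + 0.44x5 ≤ 0.92   (water demand)
  1x1 + 1x2 + 1x3 + 1x4 + 1x5 ≥ 0.66   (fines)
  x1, x2, x3, x4, x5 ≥ 0.
The optimal basis is {fly ash}; natural pozzolan, GGBS, limestone filler, metakaolin drop out. Binding constraint: fines.
Optimal quantities: fly ash = 0.66 kg.
Hence cost = 0.045·0.66 = £0.029700.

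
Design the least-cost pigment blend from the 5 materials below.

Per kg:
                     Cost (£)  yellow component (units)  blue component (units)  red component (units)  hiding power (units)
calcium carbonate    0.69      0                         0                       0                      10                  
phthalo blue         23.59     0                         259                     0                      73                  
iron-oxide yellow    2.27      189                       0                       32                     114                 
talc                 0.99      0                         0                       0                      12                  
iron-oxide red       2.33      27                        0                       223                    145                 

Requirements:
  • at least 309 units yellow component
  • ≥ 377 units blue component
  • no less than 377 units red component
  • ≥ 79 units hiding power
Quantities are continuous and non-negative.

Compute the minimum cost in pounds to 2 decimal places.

Let x1 = kg of calcium carbonate, x2 = kg of phthalo blue, x3 = kg of iron-oxide yellow, x4 = kg of talc, x5 = kg of iron-oxide red.
Minimize 0.69x1 + 23.59x2 + 2.27x3 + 0.99x4 + 2.33x5 subject to:
  189x3 + 27x5 ≥ 309   (yellow component)
  259x2 ≥ 377   (blue component)
  32x3 + 223x5 ≥ 377   (red component)
  10x1 + 73x2 + 114x3 + 12x4 + 145x5 ≥ 79   (hiding power)
  x1, x2, x3, x4, x5 ≥ 0.
The optimal basis is {phthalo blue, iron-oxide yellow, iron-oxide red}; calcium carbonate, talc drop out. There the yellow component, blue component, red component constraints are tight.
So phthalo blue = 1.4556 kg, iron-oxide yellow = 1.4226 kg, iron-oxide red = 1.4864 kg.
Total cost: 23.59·1.4556 + 2.27·1.4226 + 2.33·1.4864 = 41.0302.

£41.03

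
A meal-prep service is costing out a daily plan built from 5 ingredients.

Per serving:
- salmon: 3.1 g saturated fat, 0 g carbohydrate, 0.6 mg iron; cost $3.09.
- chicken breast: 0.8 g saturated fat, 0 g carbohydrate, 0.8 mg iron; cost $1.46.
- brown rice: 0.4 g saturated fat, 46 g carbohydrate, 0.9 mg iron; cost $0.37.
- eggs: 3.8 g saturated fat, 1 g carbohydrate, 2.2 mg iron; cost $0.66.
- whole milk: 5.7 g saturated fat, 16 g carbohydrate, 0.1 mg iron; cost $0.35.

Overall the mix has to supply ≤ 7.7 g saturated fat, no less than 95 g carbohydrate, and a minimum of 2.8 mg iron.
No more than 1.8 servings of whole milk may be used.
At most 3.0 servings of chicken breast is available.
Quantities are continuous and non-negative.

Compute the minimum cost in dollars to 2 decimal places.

Let x1 = servings of salmon, x2 = servings of chicken breast, x3 = servings of brown rice, x4 = servings of eggs, x5 = servings of whole milk.
min 3.09x1 + 1.46x2 + 0.37x3 + 0.66x4 + 0.35x5 subject to:
  3.1x1 + 0.8x2 + 0.4x3 + 3.8x4 + 5.7x5 ≤ 7.7   (saturated fat)
  46x3 + 1x4 + 16x5 ≥ 95   (carbohydrate)
  0.6x1 + 0.8x2 + 0.9x3 + 2.2x4 + 0.1x5 ≥ 2.8   (iron)
  x5 ≤ 1.8
  x2 ≤ 3
  x1, x2, x3, x4, x5 ≥ 0.
The minimum-cost mix takes nothing from salmon, chicken breast, whole milk — only brown rice, eggs. The carbohydrate and iron requirements are met with equality.
That vertex is x3 = 2.056, x4 = 0.4317.
Objective = 0.37·2.056 + 0.66·0.4317 = 1.0456.

$1.05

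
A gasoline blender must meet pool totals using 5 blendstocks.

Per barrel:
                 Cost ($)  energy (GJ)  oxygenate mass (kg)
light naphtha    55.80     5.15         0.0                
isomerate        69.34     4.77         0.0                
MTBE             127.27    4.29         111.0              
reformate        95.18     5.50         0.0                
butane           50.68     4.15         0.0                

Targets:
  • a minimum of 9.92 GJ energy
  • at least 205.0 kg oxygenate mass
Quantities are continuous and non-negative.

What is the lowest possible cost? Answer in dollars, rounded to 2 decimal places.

Set it up as a linear program. Let x1 = barrels of light naphtha, x2 = barrels of isomerate, x3 = barrels of MTBE, x4 = barrels of reformate, x5 = barrels of butane.
min 55.8x1 + 69.34x2 + 127.27x3 + 95.18x4 + 50.68x5 s.t.:
  5.15x1 + 4.77x2 + 4.29x3 + 5.5x4 + 4.15x5 ≥ 9.92   (energy)
  111x3 ≥ 205   (oxygenate mass)
  x1, x2, x3, x4, x5 ≥ 0.
The optimal basis is {light naphtha, MTBE}; isomerate, reformate, butane drop out. The energy and oxygenate mass requirements are met with equality.
That vertex is x1 = 0.387772, x3 = 1.84685.
Cost = 55.8·0.387772 + 127.27·1.84685 = 256.6863.

$256.69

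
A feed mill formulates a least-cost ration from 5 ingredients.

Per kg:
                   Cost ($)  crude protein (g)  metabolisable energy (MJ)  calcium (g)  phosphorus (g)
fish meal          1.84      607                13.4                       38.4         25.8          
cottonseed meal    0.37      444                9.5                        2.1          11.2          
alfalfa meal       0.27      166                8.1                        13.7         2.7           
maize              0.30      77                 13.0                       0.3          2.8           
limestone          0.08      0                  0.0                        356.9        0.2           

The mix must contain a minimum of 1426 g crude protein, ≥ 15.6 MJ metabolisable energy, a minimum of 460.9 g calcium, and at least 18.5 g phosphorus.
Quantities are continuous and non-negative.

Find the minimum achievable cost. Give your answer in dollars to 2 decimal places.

Set it up as a linear program. Let x1 = kg of fish meal, x2 = kg of cottonseed meal, x3 = kg of alfalfa meal, x4 = kg of maize, x5 = kg of limestone.
min 1.84x1 + 0.37x2 + 0.27x3 + 0.3x4 + 0.08x5 s.t.:
  607x1 + 444x2 + 166x3 + 77x4 ≥ 1426   (crude protein)
  13.4x1 + 9.5x2 + 8.1x3 + 13x4 ≥ 15.6   (metabolisable energy)
  38.4x1 + 2.1x2 + 13.7x3 + 0.3x4 + 356.9x5 ≥ 460.9   (calcium)
  25.8x1 + 11.2x2 + 2.7x3 + 2.8x4 + 0.2x5 ≥ 18.5   (phosphorus)
  x1, x2, x3, x4, x5 ≥ 0.
The optimal basis is {cottonseed meal, limestone}; fish meal, alfalfa meal, maize drop out. Binding constraints: crude protein and calcium.
Solving gives x2 = 3.212, x5 = 1.273.
Cost = 0.37·3.212 + 0.08·1.273 = 1.2903.

$1.29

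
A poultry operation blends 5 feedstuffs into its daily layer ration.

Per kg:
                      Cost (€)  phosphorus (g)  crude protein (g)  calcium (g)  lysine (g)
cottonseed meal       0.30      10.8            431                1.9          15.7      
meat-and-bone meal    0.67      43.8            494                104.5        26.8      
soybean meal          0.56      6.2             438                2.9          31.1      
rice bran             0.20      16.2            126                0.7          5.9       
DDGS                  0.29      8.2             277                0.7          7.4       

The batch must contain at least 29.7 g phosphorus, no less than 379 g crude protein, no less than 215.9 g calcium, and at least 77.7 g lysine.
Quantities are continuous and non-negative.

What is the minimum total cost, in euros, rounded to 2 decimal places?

€1.78

Treat it as an LP. Let x1 = kg of cottonseed meal, x2 = kg of meat-and-bone meal, x3 = kg of soybean meal, x4 = kg of rice bran, x5 = kg of DDGS.
Minimise 0.3x1 + 0.67x2 + 0.56x3 + 0.2x4 + 0.29x5 with:
  10.8x1 + 43.8x2 + 6.2x3 + 16.2x4 + 8.2x5 ≥ 29.7   (phosphorus)
  431x1 + 494x2 + 438x3 + 126x4 + 277x5 ≥ 379   (crude protein)
  1.9x1 + 104.5x2 + 2.9x3 + 0.7x4 + 0.7x5 ≥ 215.9   (calcium)
  15.7x1 + 26.8x2 + 31.1x3 + 5.9x4 + 7.4x5 ≥ 77.7   (lysine)
  x1, x2, x3, x4, x5 ≥ 0.
The cheapest feasible vertex uses only meat-and-bone meal, soybean meal; cottonseed meal, rice bran, DDGS are not used. There the calcium and lysine constraints are tight.
So meat-and-bone meal = 2.046 kg, soybean meal = 0.7356 kg.
Hence cost = 0.67·2.046 + 0.56·0.7356 = €1.7828.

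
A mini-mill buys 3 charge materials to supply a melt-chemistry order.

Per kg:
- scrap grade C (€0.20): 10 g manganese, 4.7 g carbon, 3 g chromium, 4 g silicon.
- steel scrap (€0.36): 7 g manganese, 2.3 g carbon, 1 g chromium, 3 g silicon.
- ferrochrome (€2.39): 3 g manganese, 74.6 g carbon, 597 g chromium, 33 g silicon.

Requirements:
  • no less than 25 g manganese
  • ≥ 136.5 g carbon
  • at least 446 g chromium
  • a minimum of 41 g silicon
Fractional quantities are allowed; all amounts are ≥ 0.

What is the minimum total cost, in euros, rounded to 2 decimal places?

€4.47

Let x1 = kg of scrap grade C, x2 = kg of steel scrap, x3 = kg of ferrochrome.
Minimise 0.2x1 + 0.36x2 + 2.39x3 subject to:
  10x1 + 7x2 + 3x3 ≥ 25   (manganese)
  4.7x1 + 2.3x2 + 74.6x3 ≥ 136.5   (carbon)
  3x1 + 1x2 + 597x3 ≥ 446   (chromium)
  4x1 + 3x2 + 33x3 ≥ 41   (silicon)
  x1, x2, x3 ≥ 0.
At the optimum only scrap grade C, ferrochrome are positive (steel scrap = 0). The manganese and carbon requirements are met with equality.
So scrap grade C = 1.989 kg, ferrochrome = 1.704 kg.
Objective = 0.2·1.989 + 2.39·1.704 = 4.4704.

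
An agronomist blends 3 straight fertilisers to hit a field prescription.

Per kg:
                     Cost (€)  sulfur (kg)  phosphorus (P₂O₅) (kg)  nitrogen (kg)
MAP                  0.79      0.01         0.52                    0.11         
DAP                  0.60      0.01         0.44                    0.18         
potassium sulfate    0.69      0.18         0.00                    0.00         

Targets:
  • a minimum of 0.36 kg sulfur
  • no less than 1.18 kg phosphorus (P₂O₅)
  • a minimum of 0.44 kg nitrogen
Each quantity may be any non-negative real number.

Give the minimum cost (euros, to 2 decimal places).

€2.89

Treat it as an LP. Let x1 = kg of MAP, x2 = kg of DAP, x3 = kg of potassium sulfate.
Minimize 0.79x1 + 0.6x2 + 0.69x3 with:
  0.01x1 + 0.01x2 + 0.18x3 ≥ 0.36   (sulfur)
  0.52x1 + 0.44x2 ≥ 1.18   (phosphorus (P₂O₅))
  0.11x1 + 0.18x2 ≥ 0.44   (nitrogen)
  x1, x2, x3 ≥ 0.
The cheapest feasible vertex uses only DAP, potassium sulfate; MAP is not used. Binding constraints: sulfur and phosphorus (P₂O₅).
So DAP = 2.682 kg, potassium sulfate = 1.851 kg.
Cost = 0.6·2.682 + 0.69·1.851 = 2.8864.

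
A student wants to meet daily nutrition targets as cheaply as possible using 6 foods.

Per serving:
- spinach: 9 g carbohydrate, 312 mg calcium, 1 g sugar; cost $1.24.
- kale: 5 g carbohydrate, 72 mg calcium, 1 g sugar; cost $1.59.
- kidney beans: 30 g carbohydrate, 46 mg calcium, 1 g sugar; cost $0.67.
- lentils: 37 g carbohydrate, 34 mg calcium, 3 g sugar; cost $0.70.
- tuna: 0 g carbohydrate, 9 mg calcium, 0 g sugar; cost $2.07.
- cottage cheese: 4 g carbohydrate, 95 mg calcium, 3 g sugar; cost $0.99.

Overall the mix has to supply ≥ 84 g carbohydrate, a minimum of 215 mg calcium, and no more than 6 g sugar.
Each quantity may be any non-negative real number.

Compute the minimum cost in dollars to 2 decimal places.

Let x1 = servings of spinach, x2 = servings of kale, x3 = servings of kidney beans, x4 = servings of lentils, x5 = servings of tuna, x6 = servings of cottage cheese.
min 1.24x1 + 1.59x2 + 0.67x3 + 0.7x4 + 2.07x5 + 0.99x6 s.t.:
  9x1 + 5x2 + 30x3 + 37x4 + 4x6 ≥ 84   (carbohydrate)
  312x1 + 72x2 + 46x3 + 34x4 + 9x5 + 95x6 ≥ 215   (calcium)
  1x1 + 1x2 + 1x3 + 3x4 + 3x6 ≤ 6   (sugar)
  x1, x2, x3, x4, x5, x6 ≥ 0.
The cheapest feasible vertex uses only spinach, kidney beans, lentils; kale, tuna, cottage cheese are not used. The carbohydrate, calcium, sugar requirements are met with equality.
So spinach = 0.4146 servings, kidney beans = 0.6443 servings, lentils = 1.647 servings.
Cost = 1.24·0.4146 + 0.67·0.6443 + 0.7·1.647 = 2.0987.

$2.10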